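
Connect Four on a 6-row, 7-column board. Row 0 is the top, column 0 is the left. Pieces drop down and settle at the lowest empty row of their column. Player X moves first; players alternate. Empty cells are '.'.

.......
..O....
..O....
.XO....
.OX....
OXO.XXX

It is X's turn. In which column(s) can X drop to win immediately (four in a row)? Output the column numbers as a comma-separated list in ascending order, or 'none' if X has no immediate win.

col 0: drop X → no win
col 1: drop X → no win
col 2: drop X → no win
col 3: drop X → WIN!
col 4: drop X → no win
col 5: drop X → no win
col 6: drop X → no win

Answer: 3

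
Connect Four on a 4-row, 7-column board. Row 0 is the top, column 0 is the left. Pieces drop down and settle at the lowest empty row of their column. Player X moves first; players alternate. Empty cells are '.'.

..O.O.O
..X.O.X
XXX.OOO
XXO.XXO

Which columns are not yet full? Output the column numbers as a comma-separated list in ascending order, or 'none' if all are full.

Answer: 0,1,3,5

Derivation:
col 0: top cell = '.' → open
col 1: top cell = '.' → open
col 2: top cell = 'O' → FULL
col 3: top cell = '.' → open
col 4: top cell = 'O' → FULL
col 5: top cell = '.' → open
col 6: top cell = 'O' → FULL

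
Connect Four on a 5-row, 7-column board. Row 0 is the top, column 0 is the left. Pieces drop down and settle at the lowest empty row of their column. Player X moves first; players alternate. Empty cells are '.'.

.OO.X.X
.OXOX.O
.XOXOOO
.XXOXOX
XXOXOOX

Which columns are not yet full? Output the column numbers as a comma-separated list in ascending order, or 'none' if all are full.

Answer: 0,3,5

Derivation:
col 0: top cell = '.' → open
col 1: top cell = 'O' → FULL
col 2: top cell = 'O' → FULL
col 3: top cell = '.' → open
col 4: top cell = 'X' → FULL
col 5: top cell = '.' → open
col 6: top cell = 'X' → FULL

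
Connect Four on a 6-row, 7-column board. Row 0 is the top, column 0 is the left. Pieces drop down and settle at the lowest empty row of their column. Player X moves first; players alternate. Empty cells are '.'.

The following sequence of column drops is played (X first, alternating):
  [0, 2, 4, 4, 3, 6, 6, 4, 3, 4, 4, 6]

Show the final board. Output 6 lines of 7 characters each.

Answer: .......
....X..
....O..
....O.O
...XO.X
X.OXX.O

Derivation:
Move 1: X drops in col 0, lands at row 5
Move 2: O drops in col 2, lands at row 5
Move 3: X drops in col 4, lands at row 5
Move 4: O drops in col 4, lands at row 4
Move 5: X drops in col 3, lands at row 5
Move 6: O drops in col 6, lands at row 5
Move 7: X drops in col 6, lands at row 4
Move 8: O drops in col 4, lands at row 3
Move 9: X drops in col 3, lands at row 4
Move 10: O drops in col 4, lands at row 2
Move 11: X drops in col 4, lands at row 1
Move 12: O drops in col 6, lands at row 3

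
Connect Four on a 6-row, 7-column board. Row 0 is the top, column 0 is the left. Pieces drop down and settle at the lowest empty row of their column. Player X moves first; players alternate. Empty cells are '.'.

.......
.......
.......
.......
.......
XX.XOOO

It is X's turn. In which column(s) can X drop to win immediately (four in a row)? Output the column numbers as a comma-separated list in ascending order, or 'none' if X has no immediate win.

Answer: 2

Derivation:
col 0: drop X → no win
col 1: drop X → no win
col 2: drop X → WIN!
col 3: drop X → no win
col 4: drop X → no win
col 5: drop X → no win
col 6: drop X → no win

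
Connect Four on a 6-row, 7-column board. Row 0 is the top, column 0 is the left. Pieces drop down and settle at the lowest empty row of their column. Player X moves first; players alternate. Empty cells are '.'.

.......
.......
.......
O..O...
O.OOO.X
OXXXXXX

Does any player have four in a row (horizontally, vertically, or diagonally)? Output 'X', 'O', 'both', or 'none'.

X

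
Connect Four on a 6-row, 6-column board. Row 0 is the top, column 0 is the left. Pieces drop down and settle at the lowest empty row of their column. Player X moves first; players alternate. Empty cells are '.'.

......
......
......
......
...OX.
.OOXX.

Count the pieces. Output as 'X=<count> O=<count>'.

X=3 O=3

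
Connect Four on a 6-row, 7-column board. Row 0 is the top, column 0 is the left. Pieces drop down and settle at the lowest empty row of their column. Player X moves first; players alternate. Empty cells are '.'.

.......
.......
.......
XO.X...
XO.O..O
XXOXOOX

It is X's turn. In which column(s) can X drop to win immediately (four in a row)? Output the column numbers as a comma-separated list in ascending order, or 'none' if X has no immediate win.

col 0: drop X → WIN!
col 1: drop X → no win
col 2: drop X → no win
col 3: drop X → no win
col 4: drop X → no win
col 5: drop X → no win
col 6: drop X → no win

Answer: 0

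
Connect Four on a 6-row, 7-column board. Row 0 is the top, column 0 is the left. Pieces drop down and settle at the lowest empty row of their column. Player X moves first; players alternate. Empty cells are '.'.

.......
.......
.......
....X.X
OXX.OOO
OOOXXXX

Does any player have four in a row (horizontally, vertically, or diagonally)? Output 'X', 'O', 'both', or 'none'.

X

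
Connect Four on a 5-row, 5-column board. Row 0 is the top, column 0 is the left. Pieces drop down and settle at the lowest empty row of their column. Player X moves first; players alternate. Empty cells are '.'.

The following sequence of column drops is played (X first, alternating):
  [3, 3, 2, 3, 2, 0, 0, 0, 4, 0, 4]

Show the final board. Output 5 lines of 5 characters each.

Answer: .....
O....
O..O.
X.XOX
O.XXX

Derivation:
Move 1: X drops in col 3, lands at row 4
Move 2: O drops in col 3, lands at row 3
Move 3: X drops in col 2, lands at row 4
Move 4: O drops in col 3, lands at row 2
Move 5: X drops in col 2, lands at row 3
Move 6: O drops in col 0, lands at row 4
Move 7: X drops in col 0, lands at row 3
Move 8: O drops in col 0, lands at row 2
Move 9: X drops in col 4, lands at row 4
Move 10: O drops in col 0, lands at row 1
Move 11: X drops in col 4, lands at row 3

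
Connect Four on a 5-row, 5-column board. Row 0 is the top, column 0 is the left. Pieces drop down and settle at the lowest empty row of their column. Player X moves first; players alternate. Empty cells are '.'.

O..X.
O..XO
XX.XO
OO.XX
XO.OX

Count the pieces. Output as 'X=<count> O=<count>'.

X=9 O=8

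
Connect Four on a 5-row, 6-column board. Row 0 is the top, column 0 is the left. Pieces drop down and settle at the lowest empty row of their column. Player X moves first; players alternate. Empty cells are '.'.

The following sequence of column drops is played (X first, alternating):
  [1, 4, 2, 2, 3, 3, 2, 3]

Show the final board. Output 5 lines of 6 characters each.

Move 1: X drops in col 1, lands at row 4
Move 2: O drops in col 4, lands at row 4
Move 3: X drops in col 2, lands at row 4
Move 4: O drops in col 2, lands at row 3
Move 5: X drops in col 3, lands at row 4
Move 6: O drops in col 3, lands at row 3
Move 7: X drops in col 2, lands at row 2
Move 8: O drops in col 3, lands at row 2

Answer: ......
......
..XO..
..OO..
.XXXO.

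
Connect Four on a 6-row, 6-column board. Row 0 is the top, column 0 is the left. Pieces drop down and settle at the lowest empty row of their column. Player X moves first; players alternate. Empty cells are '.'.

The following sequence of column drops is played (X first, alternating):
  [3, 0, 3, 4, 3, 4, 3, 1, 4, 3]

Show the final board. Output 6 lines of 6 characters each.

Answer: ......
...O..
...X..
...XX.
...XO.
OO.XO.

Derivation:
Move 1: X drops in col 3, lands at row 5
Move 2: O drops in col 0, lands at row 5
Move 3: X drops in col 3, lands at row 4
Move 4: O drops in col 4, lands at row 5
Move 5: X drops in col 3, lands at row 3
Move 6: O drops in col 4, lands at row 4
Move 7: X drops in col 3, lands at row 2
Move 8: O drops in col 1, lands at row 5
Move 9: X drops in col 4, lands at row 3
Move 10: O drops in col 3, lands at row 1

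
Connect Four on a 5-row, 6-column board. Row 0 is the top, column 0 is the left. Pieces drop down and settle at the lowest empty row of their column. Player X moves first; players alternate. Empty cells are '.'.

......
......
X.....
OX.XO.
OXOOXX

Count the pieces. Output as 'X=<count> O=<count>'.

X=6 O=5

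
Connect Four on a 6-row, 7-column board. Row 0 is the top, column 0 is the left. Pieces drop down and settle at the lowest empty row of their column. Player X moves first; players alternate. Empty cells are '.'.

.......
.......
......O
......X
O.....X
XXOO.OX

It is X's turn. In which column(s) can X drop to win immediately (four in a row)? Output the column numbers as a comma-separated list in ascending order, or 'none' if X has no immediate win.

Answer: none

Derivation:
col 0: drop X → no win
col 1: drop X → no win
col 2: drop X → no win
col 3: drop X → no win
col 4: drop X → no win
col 5: drop X → no win
col 6: drop X → no win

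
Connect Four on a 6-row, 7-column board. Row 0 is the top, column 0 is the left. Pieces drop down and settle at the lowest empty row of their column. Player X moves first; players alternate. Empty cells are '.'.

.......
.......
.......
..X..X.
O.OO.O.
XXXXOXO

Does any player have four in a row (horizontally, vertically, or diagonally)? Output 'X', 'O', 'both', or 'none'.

X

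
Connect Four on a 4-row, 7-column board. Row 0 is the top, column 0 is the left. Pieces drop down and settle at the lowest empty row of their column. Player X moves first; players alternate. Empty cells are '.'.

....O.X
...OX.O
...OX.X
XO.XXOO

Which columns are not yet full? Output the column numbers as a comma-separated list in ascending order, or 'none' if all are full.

col 0: top cell = '.' → open
col 1: top cell = '.' → open
col 2: top cell = '.' → open
col 3: top cell = '.' → open
col 4: top cell = 'O' → FULL
col 5: top cell = '.' → open
col 6: top cell = 'X' → FULL

Answer: 0,1,2,3,5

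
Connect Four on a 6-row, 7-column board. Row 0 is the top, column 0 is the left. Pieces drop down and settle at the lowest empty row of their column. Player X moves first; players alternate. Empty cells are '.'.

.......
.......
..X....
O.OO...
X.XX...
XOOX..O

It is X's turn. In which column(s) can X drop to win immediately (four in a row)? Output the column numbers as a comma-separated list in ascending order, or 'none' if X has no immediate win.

col 0: drop X → no win
col 1: drop X → WIN!
col 2: drop X → no win
col 3: drop X → no win
col 4: drop X → no win
col 5: drop X → no win
col 6: drop X → no win

Answer: 1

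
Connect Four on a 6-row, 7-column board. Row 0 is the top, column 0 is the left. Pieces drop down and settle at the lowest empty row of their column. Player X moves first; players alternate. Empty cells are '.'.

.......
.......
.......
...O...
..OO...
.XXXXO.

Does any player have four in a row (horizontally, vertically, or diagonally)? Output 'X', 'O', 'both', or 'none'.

X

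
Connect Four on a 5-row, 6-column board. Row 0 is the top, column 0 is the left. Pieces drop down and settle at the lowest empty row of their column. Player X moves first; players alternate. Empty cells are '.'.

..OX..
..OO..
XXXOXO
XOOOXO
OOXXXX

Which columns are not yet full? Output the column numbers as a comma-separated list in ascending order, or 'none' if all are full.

Answer: 0,1,4,5

Derivation:
col 0: top cell = '.' → open
col 1: top cell = '.' → open
col 2: top cell = 'O' → FULL
col 3: top cell = 'X' → FULL
col 4: top cell = '.' → open
col 5: top cell = '.' → open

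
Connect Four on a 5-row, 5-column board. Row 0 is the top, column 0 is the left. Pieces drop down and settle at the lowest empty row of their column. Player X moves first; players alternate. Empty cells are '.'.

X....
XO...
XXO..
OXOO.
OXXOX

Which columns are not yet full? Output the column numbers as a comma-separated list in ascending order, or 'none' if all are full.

col 0: top cell = 'X' → FULL
col 1: top cell = '.' → open
col 2: top cell = '.' → open
col 3: top cell = '.' → open
col 4: top cell = '.' → open

Answer: 1,2,3,4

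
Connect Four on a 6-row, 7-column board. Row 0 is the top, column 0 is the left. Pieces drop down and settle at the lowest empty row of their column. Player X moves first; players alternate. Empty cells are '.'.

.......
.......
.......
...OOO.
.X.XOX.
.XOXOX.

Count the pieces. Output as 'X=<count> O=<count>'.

X=6 O=6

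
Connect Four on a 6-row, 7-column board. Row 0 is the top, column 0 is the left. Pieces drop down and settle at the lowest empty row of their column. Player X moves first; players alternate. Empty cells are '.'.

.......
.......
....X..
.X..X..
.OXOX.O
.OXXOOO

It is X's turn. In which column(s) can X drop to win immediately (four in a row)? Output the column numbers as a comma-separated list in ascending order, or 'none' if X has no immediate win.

Answer: 4

Derivation:
col 0: drop X → no win
col 1: drop X → no win
col 2: drop X → no win
col 3: drop X → no win
col 4: drop X → WIN!
col 5: drop X → no win
col 6: drop X → no win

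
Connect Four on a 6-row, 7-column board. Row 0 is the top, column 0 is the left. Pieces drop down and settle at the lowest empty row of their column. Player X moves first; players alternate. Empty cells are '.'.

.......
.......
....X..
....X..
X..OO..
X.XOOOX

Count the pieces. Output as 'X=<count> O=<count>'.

X=6 O=5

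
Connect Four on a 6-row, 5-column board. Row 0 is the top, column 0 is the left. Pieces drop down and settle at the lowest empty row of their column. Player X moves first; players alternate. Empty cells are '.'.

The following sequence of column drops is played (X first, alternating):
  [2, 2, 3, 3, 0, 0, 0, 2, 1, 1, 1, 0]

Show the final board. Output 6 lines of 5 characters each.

Answer: .....
.....
O....
XXO..
OOOO.
XXXX.

Derivation:
Move 1: X drops in col 2, lands at row 5
Move 2: O drops in col 2, lands at row 4
Move 3: X drops in col 3, lands at row 5
Move 4: O drops in col 3, lands at row 4
Move 5: X drops in col 0, lands at row 5
Move 6: O drops in col 0, lands at row 4
Move 7: X drops in col 0, lands at row 3
Move 8: O drops in col 2, lands at row 3
Move 9: X drops in col 1, lands at row 5
Move 10: O drops in col 1, lands at row 4
Move 11: X drops in col 1, lands at row 3
Move 12: O drops in col 0, lands at row 2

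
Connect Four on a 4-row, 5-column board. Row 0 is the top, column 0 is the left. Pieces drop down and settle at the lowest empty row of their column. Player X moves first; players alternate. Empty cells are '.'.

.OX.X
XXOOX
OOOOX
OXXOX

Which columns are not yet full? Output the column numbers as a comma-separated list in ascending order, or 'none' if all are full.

Answer: 0,3

Derivation:
col 0: top cell = '.' → open
col 1: top cell = 'O' → FULL
col 2: top cell = 'X' → FULL
col 3: top cell = '.' → open
col 4: top cell = 'X' → FULL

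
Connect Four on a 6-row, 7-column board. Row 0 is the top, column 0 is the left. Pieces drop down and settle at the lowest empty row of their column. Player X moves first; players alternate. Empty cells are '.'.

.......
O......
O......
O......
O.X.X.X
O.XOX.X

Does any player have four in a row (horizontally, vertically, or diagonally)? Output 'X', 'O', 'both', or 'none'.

O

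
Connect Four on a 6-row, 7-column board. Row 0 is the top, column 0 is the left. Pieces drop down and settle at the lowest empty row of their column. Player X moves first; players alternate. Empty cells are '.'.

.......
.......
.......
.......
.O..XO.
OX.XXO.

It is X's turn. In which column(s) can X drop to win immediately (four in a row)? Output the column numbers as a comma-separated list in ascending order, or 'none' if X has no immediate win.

col 0: drop X → no win
col 1: drop X → no win
col 2: drop X → WIN!
col 3: drop X → no win
col 4: drop X → no win
col 5: drop X → no win
col 6: drop X → no win

Answer: 2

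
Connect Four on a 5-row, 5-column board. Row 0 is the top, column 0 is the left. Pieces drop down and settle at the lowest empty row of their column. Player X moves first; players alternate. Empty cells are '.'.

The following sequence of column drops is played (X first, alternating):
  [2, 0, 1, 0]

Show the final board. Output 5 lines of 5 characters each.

Move 1: X drops in col 2, lands at row 4
Move 2: O drops in col 0, lands at row 4
Move 3: X drops in col 1, lands at row 4
Move 4: O drops in col 0, lands at row 3

Answer: .....
.....
.....
O....
OXX..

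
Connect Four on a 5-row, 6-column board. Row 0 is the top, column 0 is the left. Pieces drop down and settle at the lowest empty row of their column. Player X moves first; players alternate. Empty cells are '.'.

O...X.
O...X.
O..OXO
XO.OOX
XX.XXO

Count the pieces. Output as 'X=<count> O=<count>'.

X=9 O=9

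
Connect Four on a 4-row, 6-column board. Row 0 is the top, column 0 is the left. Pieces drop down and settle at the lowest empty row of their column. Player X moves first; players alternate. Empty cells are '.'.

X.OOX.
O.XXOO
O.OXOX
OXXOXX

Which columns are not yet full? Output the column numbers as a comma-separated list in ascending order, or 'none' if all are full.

Answer: 1,5

Derivation:
col 0: top cell = 'X' → FULL
col 1: top cell = '.' → open
col 2: top cell = 'O' → FULL
col 3: top cell = 'O' → FULL
col 4: top cell = 'X' → FULL
col 5: top cell = '.' → open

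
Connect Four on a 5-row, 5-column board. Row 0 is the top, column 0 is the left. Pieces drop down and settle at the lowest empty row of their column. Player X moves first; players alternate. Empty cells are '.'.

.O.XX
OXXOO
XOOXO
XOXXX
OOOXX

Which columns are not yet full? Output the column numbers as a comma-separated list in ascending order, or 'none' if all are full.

col 0: top cell = '.' → open
col 1: top cell = 'O' → FULL
col 2: top cell = '.' → open
col 3: top cell = 'X' → FULL
col 4: top cell = 'X' → FULL

Answer: 0,2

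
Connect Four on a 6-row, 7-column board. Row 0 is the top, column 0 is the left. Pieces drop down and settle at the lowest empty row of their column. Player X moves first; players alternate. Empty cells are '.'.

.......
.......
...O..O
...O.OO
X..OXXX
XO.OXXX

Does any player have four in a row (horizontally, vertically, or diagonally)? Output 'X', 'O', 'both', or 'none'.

O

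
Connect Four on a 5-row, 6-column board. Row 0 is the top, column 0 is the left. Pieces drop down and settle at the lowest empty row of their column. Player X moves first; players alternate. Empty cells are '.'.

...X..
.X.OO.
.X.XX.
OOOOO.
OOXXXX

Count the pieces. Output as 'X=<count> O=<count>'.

X=9 O=9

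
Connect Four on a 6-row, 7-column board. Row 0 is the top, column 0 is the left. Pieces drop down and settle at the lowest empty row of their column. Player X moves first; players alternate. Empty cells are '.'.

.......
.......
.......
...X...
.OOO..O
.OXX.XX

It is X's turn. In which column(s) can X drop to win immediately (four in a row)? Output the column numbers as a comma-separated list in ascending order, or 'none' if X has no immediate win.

col 0: drop X → no win
col 1: drop X → no win
col 2: drop X → no win
col 3: drop X → no win
col 4: drop X → WIN!
col 5: drop X → no win
col 6: drop X → no win

Answer: 4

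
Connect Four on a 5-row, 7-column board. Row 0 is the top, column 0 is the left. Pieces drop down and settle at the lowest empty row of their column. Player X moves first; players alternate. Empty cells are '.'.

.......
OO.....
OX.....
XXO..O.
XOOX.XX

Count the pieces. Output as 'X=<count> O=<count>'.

X=7 O=7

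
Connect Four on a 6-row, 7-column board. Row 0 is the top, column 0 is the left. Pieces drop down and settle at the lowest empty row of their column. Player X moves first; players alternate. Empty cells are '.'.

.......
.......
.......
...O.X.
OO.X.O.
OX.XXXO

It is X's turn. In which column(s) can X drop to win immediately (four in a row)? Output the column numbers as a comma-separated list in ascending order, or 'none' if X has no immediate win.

col 0: drop X → no win
col 1: drop X → no win
col 2: drop X → WIN!
col 3: drop X → no win
col 4: drop X → no win
col 5: drop X → no win
col 6: drop X → no win

Answer: 2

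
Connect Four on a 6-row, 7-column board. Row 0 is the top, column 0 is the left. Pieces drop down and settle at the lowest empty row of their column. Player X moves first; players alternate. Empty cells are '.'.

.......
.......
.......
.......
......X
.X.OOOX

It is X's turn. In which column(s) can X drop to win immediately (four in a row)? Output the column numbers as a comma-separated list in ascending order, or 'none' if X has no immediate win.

Answer: none

Derivation:
col 0: drop X → no win
col 1: drop X → no win
col 2: drop X → no win
col 3: drop X → no win
col 4: drop X → no win
col 5: drop X → no win
col 6: drop X → no win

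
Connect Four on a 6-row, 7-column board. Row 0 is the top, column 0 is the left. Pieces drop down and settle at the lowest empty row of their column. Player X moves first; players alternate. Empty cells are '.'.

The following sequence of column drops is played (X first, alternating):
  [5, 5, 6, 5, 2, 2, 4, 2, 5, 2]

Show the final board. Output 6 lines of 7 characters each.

Move 1: X drops in col 5, lands at row 5
Move 2: O drops in col 5, lands at row 4
Move 3: X drops in col 6, lands at row 5
Move 4: O drops in col 5, lands at row 3
Move 5: X drops in col 2, lands at row 5
Move 6: O drops in col 2, lands at row 4
Move 7: X drops in col 4, lands at row 5
Move 8: O drops in col 2, lands at row 3
Move 9: X drops in col 5, lands at row 2
Move 10: O drops in col 2, lands at row 2

Answer: .......
.......
..O..X.
..O..O.
..O..O.
..X.XXX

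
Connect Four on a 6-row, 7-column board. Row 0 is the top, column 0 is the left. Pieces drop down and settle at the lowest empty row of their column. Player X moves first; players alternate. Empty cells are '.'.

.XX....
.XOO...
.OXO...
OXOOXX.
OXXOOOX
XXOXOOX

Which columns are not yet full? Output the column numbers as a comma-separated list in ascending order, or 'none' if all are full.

Answer: 0,3,4,5,6

Derivation:
col 0: top cell = '.' → open
col 1: top cell = 'X' → FULL
col 2: top cell = 'X' → FULL
col 3: top cell = '.' → open
col 4: top cell = '.' → open
col 5: top cell = '.' → open
col 6: top cell = '.' → open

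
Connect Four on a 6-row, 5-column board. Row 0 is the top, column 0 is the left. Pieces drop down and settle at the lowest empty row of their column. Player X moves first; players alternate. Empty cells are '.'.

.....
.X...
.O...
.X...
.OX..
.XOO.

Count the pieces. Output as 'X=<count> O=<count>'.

X=4 O=4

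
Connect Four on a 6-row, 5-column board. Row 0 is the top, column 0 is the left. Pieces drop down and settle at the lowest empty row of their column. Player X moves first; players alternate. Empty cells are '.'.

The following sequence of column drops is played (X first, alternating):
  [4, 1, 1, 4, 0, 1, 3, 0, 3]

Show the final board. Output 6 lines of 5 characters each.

Move 1: X drops in col 4, lands at row 5
Move 2: O drops in col 1, lands at row 5
Move 3: X drops in col 1, lands at row 4
Move 4: O drops in col 4, lands at row 4
Move 5: X drops in col 0, lands at row 5
Move 6: O drops in col 1, lands at row 3
Move 7: X drops in col 3, lands at row 5
Move 8: O drops in col 0, lands at row 4
Move 9: X drops in col 3, lands at row 4

Answer: .....
.....
.....
.O...
OX.XO
XO.XX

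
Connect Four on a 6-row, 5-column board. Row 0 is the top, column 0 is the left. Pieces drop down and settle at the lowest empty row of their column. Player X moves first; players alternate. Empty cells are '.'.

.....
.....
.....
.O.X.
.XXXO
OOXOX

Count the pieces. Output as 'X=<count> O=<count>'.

X=6 O=5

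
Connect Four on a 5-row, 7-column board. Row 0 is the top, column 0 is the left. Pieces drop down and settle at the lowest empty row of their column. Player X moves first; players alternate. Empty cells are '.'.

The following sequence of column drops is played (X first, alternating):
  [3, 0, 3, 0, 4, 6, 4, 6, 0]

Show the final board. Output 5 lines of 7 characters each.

Answer: .......
.......
X......
O..XX.O
O..XX.O

Derivation:
Move 1: X drops in col 3, lands at row 4
Move 2: O drops in col 0, lands at row 4
Move 3: X drops in col 3, lands at row 3
Move 4: O drops in col 0, lands at row 3
Move 5: X drops in col 4, lands at row 4
Move 6: O drops in col 6, lands at row 4
Move 7: X drops in col 4, lands at row 3
Move 8: O drops in col 6, lands at row 3
Move 9: X drops in col 0, lands at row 2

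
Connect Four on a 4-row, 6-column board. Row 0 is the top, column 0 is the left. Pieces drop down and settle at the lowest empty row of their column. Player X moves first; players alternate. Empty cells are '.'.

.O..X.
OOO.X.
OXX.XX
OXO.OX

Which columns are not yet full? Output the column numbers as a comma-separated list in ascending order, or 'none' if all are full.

col 0: top cell = '.' → open
col 1: top cell = 'O' → FULL
col 2: top cell = '.' → open
col 3: top cell = '.' → open
col 4: top cell = 'X' → FULL
col 5: top cell = '.' → open

Answer: 0,2,3,5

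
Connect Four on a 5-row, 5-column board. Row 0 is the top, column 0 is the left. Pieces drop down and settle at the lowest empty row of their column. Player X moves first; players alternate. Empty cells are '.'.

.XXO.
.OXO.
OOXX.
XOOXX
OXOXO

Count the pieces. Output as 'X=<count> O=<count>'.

X=10 O=10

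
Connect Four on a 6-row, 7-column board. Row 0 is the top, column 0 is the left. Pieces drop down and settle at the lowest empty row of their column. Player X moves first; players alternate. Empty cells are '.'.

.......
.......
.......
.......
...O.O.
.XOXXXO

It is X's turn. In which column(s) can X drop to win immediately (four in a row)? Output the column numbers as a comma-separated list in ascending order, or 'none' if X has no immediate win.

Answer: none

Derivation:
col 0: drop X → no win
col 1: drop X → no win
col 2: drop X → no win
col 3: drop X → no win
col 4: drop X → no win
col 5: drop X → no win
col 6: drop X → no win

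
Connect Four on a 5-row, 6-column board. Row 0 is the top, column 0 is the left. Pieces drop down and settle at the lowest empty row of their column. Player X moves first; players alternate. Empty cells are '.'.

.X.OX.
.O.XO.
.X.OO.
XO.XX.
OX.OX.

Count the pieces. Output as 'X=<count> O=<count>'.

X=9 O=8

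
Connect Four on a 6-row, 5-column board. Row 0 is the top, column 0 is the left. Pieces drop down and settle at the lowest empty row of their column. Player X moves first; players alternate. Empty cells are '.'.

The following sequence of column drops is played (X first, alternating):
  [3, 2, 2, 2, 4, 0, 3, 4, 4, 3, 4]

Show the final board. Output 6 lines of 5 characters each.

Move 1: X drops in col 3, lands at row 5
Move 2: O drops in col 2, lands at row 5
Move 3: X drops in col 2, lands at row 4
Move 4: O drops in col 2, lands at row 3
Move 5: X drops in col 4, lands at row 5
Move 6: O drops in col 0, lands at row 5
Move 7: X drops in col 3, lands at row 4
Move 8: O drops in col 4, lands at row 4
Move 9: X drops in col 4, lands at row 3
Move 10: O drops in col 3, lands at row 3
Move 11: X drops in col 4, lands at row 2

Answer: .....
.....
....X
..OOX
..XXO
O.OXX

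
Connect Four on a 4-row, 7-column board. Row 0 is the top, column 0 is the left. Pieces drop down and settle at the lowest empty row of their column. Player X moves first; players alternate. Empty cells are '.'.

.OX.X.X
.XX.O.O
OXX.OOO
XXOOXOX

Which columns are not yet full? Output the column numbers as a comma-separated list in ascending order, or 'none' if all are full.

col 0: top cell = '.' → open
col 1: top cell = 'O' → FULL
col 2: top cell = 'X' → FULL
col 3: top cell = '.' → open
col 4: top cell = 'X' → FULL
col 5: top cell = '.' → open
col 6: top cell = 'X' → FULL

Answer: 0,3,5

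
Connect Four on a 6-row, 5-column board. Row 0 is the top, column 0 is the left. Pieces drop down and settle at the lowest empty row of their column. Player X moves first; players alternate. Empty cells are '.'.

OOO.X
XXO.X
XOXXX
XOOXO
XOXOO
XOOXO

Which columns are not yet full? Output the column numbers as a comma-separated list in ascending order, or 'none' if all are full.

Answer: 3

Derivation:
col 0: top cell = 'O' → FULL
col 1: top cell = 'O' → FULL
col 2: top cell = 'O' → FULL
col 3: top cell = '.' → open
col 4: top cell = 'X' → FULL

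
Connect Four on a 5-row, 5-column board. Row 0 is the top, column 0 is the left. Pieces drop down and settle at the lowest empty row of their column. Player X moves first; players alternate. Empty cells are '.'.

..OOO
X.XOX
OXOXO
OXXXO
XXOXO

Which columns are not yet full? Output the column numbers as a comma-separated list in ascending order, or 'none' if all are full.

col 0: top cell = '.' → open
col 1: top cell = '.' → open
col 2: top cell = 'O' → FULL
col 3: top cell = 'O' → FULL
col 4: top cell = 'O' → FULL

Answer: 0,1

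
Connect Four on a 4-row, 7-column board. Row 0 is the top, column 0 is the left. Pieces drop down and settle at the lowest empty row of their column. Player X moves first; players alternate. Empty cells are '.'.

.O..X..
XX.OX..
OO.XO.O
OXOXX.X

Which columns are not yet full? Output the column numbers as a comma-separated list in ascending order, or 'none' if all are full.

Answer: 0,2,3,5,6

Derivation:
col 0: top cell = '.' → open
col 1: top cell = 'O' → FULL
col 2: top cell = '.' → open
col 3: top cell = '.' → open
col 4: top cell = 'X' → FULL
col 5: top cell = '.' → open
col 6: top cell = '.' → open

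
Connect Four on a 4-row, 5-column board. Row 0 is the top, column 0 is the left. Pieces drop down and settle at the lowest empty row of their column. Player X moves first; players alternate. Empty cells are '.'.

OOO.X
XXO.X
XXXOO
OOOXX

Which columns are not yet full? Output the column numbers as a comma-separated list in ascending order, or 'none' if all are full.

Answer: 3

Derivation:
col 0: top cell = 'O' → FULL
col 1: top cell = 'O' → FULL
col 2: top cell = 'O' → FULL
col 3: top cell = '.' → open
col 4: top cell = 'X' → FULL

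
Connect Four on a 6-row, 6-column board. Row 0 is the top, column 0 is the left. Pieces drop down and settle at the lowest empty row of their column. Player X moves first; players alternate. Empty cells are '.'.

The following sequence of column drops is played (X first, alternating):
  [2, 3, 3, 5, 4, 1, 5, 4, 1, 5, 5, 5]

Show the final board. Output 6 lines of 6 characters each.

Answer: ......
.....O
.....X
.....O
.X.XOX
.OXOXO

Derivation:
Move 1: X drops in col 2, lands at row 5
Move 2: O drops in col 3, lands at row 5
Move 3: X drops in col 3, lands at row 4
Move 4: O drops in col 5, lands at row 5
Move 5: X drops in col 4, lands at row 5
Move 6: O drops in col 1, lands at row 5
Move 7: X drops in col 5, lands at row 4
Move 8: O drops in col 4, lands at row 4
Move 9: X drops in col 1, lands at row 4
Move 10: O drops in col 5, lands at row 3
Move 11: X drops in col 5, lands at row 2
Move 12: O drops in col 5, lands at row 1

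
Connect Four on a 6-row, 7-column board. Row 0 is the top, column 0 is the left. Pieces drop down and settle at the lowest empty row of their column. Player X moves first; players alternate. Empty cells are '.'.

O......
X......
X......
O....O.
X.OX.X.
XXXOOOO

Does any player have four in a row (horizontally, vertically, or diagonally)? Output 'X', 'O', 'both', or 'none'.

O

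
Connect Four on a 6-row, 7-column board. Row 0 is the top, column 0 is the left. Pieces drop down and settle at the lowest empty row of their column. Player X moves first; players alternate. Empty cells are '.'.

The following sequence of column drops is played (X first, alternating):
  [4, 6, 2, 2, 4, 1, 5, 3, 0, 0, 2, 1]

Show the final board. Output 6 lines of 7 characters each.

Move 1: X drops in col 4, lands at row 5
Move 2: O drops in col 6, lands at row 5
Move 3: X drops in col 2, lands at row 5
Move 4: O drops in col 2, lands at row 4
Move 5: X drops in col 4, lands at row 4
Move 6: O drops in col 1, lands at row 5
Move 7: X drops in col 5, lands at row 5
Move 8: O drops in col 3, lands at row 5
Move 9: X drops in col 0, lands at row 5
Move 10: O drops in col 0, lands at row 4
Move 11: X drops in col 2, lands at row 3
Move 12: O drops in col 1, lands at row 4

Answer: .......
.......
.......
..X....
OOO.X..
XOXOXXO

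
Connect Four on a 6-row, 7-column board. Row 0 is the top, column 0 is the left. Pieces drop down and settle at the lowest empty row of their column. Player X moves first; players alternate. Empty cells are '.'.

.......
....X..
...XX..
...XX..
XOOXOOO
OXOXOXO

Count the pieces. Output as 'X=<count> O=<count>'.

X=10 O=9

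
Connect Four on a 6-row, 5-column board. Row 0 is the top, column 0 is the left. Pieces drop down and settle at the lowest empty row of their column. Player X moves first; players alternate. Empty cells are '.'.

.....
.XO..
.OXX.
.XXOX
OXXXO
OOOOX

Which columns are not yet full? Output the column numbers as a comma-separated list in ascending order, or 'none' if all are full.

Answer: 0,1,2,3,4

Derivation:
col 0: top cell = '.' → open
col 1: top cell = '.' → open
col 2: top cell = '.' → open
col 3: top cell = '.' → open
col 4: top cell = '.' → open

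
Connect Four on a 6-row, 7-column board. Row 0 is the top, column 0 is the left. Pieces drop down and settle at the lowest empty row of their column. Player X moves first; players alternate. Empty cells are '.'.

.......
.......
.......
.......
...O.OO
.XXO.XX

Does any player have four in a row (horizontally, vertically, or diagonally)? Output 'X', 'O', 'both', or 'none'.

none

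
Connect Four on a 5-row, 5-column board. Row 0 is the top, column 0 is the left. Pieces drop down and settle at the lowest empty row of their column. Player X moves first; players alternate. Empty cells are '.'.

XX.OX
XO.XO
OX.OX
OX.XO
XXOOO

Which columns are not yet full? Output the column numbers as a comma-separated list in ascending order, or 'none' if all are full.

col 0: top cell = 'X' → FULL
col 1: top cell = 'X' → FULL
col 2: top cell = '.' → open
col 3: top cell = 'O' → FULL
col 4: top cell = 'X' → FULL

Answer: 2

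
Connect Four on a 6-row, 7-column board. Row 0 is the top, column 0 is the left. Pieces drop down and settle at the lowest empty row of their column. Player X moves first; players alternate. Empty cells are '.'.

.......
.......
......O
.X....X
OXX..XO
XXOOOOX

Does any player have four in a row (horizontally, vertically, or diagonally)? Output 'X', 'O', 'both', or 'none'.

O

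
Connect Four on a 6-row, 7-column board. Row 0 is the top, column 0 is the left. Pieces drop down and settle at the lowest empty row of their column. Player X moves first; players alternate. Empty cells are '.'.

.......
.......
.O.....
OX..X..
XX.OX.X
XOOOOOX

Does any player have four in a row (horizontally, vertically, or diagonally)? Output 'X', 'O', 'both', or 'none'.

O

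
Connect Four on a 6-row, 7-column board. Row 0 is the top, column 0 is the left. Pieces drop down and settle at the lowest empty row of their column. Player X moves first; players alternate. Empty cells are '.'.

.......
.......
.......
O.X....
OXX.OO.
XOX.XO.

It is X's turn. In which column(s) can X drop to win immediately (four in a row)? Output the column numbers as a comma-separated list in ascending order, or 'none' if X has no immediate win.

Answer: 2

Derivation:
col 0: drop X → no win
col 1: drop X → no win
col 2: drop X → WIN!
col 3: drop X → no win
col 4: drop X → no win
col 5: drop X → no win
col 6: drop X → no win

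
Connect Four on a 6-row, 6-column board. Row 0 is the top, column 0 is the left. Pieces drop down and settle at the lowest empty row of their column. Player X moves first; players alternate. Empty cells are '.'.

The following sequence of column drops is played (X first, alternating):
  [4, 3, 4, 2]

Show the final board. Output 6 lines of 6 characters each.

Move 1: X drops in col 4, lands at row 5
Move 2: O drops in col 3, lands at row 5
Move 3: X drops in col 4, lands at row 4
Move 4: O drops in col 2, lands at row 5

Answer: ......
......
......
......
....X.
..OOX.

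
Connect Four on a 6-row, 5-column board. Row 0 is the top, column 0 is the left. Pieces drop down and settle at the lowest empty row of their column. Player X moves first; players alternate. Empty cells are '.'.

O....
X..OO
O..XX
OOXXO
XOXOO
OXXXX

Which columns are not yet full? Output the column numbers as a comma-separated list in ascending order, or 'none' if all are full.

Answer: 1,2,3,4

Derivation:
col 0: top cell = 'O' → FULL
col 1: top cell = '.' → open
col 2: top cell = '.' → open
col 3: top cell = '.' → open
col 4: top cell = '.' → open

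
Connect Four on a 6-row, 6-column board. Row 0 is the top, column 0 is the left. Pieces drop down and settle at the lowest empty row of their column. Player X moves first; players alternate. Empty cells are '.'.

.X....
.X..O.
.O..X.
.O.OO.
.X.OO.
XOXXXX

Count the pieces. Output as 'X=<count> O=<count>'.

X=9 O=8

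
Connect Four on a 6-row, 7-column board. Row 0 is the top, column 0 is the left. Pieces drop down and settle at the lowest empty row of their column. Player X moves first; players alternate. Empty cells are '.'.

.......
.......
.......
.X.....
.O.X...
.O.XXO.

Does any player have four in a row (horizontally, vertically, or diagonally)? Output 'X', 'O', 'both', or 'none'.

none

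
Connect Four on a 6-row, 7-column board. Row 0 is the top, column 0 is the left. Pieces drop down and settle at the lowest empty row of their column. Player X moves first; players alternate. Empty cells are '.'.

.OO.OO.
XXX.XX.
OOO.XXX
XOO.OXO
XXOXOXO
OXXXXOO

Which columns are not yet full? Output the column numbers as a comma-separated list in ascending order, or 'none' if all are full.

Answer: 0,3,6

Derivation:
col 0: top cell = '.' → open
col 1: top cell = 'O' → FULL
col 2: top cell = 'O' → FULL
col 3: top cell = '.' → open
col 4: top cell = 'O' → FULL
col 5: top cell = 'O' → FULL
col 6: top cell = '.' → open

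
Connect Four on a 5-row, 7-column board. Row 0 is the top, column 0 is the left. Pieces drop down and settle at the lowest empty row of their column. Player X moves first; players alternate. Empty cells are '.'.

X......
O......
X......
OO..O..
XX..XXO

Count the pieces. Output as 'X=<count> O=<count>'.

X=6 O=5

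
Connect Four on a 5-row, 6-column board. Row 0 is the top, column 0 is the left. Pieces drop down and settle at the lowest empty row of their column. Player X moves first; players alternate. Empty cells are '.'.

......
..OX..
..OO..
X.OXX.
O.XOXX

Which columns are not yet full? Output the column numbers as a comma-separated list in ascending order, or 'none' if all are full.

Answer: 0,1,2,3,4,5

Derivation:
col 0: top cell = '.' → open
col 1: top cell = '.' → open
col 2: top cell = '.' → open
col 3: top cell = '.' → open
col 4: top cell = '.' → open
col 5: top cell = '.' → open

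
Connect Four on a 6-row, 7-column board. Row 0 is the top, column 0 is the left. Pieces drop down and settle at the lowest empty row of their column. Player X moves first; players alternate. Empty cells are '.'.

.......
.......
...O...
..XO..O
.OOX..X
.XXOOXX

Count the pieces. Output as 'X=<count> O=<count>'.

X=7 O=7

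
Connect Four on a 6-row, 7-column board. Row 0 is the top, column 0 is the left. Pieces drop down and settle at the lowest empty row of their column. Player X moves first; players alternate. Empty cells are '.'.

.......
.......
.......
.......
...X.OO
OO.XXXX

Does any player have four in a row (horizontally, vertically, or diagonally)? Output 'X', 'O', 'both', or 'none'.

X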